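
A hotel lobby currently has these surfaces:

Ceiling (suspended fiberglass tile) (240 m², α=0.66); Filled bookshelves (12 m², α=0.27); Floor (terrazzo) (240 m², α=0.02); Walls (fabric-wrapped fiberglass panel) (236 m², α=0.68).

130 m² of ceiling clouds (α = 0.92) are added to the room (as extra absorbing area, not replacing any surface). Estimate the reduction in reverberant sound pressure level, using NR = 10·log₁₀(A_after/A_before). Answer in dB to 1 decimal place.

1.4 dB

A_before = Σ Sᵢαᵢ = 240×0.66 + 12×0.27 + 240×0.02 + 236×0.68 = 326.920 sabins.
Added absorption = 130 × 0.92 = 119.600 sabins.
New total A_after = 446.520 sabins.
Reduction = 10 log₁₀(A_after/A_before) = 10 log₁₀(1.3658) = 1.4 dB.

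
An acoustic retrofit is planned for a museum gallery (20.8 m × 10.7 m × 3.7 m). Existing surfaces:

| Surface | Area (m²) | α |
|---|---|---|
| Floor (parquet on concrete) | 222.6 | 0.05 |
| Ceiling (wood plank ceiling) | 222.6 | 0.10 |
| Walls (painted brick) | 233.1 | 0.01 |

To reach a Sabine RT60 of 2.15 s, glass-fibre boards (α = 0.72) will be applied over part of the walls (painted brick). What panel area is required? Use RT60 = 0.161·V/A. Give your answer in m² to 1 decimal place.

36.5

Equivalent absorption area: A₁ = 222.6×0.05 + 222.6×0.10 + 233.1×0.01 = 35.721 m².
Required A₂ = 0.161·823.472/2.15 = 61.665 sabins.
Absorption to add: 61.665 − 35.721 = 25.944 sabins.
Each m² of panel replacing the walls (painted brick) adds (0.72 − 0.01) = 0.71 sabins.
Panel area = 25.944 / 0.71 = 36.5 m².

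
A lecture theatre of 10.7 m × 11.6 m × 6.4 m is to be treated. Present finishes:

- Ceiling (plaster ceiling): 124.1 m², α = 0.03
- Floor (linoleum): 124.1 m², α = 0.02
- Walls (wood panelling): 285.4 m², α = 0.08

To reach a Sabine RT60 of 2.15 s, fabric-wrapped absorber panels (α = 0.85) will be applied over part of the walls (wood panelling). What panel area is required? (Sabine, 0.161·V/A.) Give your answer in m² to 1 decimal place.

A₁ = Σ Sᵢαᵢ = 124.1×0.03 + 124.1×0.02 + 285.4×0.08 = 29.037 sabins.
Required A₂ = 0.161·794.368/2.15 = 59.485 sabins.
ΔA needed = 59.485 − 29.037 = 30.448 sabins.
Net gain per m²: Δα = 0.85 − 0.08 = 0.77.
Area = ΔA/Δα = 30.448/0.77 = 39.5 m².

39.5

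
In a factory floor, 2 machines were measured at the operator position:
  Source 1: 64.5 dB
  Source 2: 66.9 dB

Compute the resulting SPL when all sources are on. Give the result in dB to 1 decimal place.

Σ 10^(Lᵢ/10) = 7.716e+06.
Combined level = 10 log₁₀(7.716e+06) = 68.9 dB.

68.9 dB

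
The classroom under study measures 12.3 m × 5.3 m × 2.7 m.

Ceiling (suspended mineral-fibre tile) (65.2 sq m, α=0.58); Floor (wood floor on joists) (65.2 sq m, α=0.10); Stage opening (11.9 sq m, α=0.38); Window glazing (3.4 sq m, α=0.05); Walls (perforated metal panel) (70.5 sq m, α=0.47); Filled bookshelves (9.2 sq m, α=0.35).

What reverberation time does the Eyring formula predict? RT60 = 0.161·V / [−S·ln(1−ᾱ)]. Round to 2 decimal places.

0.26 sec

S = Σ Sᵢ = 225.4 sq m.
Σ(Sᵢαᵢ) = 65.2·0.58 + 65.2·0.10 + 11.9·0.38 + 3.4·0.05 + 70.5·0.47 + 9.2·0.35 = 85.383.
Mean coefficient ᾱ = A/S = 0.3788.
Eyring denominator: −S ln(1−ᾱ) = 107.313.
V = 12.3 × 5.3 × 2.7 = 176.013 m³.
T = 0.161·V/[−S·ln(1−ᾱ)] = 0.161·176.013/107.313 = 0.26 s.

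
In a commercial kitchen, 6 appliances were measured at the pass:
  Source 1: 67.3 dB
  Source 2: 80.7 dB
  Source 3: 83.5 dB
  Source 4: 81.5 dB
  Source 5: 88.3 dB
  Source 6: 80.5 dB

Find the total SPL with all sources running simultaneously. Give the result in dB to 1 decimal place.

Σ 10^(Lᵢ/10) = 1.276e+09.
Combined level = 10 log₁₀(1.276e+09) = 91.1 dB.

91.1 dB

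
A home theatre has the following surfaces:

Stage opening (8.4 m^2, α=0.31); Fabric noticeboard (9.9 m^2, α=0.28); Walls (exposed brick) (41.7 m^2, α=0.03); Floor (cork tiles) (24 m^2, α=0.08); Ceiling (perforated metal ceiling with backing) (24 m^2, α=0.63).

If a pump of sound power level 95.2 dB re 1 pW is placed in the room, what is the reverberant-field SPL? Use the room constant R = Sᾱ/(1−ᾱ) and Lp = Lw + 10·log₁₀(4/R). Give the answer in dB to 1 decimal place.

Σ(Sᵢαᵢ) = 8.4×0.31 + 9.9×0.28 + 41.7×0.03 + 24×0.08 + 24×0.63 = 23.667; total area S = 108.0 m^2.
ᾱ = 23.667/108.0 = 0.2191; R = Sᾱ/(1−ᾱ) = 23.667/(1−0.2191) = 30.307 m^2.
Lp = Lw + 10 log₁₀(4/R) = 95.2 -8.79 = 86.4 dB.

86.4 dB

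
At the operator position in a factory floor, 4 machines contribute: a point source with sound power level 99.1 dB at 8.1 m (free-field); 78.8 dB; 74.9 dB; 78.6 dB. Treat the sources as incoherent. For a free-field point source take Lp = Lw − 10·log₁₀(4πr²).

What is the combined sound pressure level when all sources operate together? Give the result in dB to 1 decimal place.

82.8 dB

Source at 8.1 m: Lp = 99.1 − 10·log₁₀(4π·8.1²) = 99.1 − 10·log₁₀(824.480) = 69.9 dB.
Converting to relative power and adding: 10^(69.9/10) + 10^(78.8/10) + 10^(74.9/10) + 10^(78.6/10) = 1.89e+08.
Back to dB: 10·log₁₀ Σ = 82.8 dB.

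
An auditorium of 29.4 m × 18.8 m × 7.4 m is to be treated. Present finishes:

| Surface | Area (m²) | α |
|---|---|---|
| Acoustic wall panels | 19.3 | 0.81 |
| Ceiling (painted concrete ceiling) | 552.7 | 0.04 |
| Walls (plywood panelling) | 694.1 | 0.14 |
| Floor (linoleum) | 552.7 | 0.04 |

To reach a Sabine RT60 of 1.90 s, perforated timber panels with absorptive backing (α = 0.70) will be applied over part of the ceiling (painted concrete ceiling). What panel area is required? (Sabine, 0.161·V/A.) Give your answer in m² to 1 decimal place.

287.2

A₁ = Σ Sᵢαᵢ = 19.3×0.81 + 552.7×0.04 + 694.1×0.14 + 552.7×0.04 = 157.023 sabins.
Required A₂ = 0.161·4090.128/1.90 = 346.585 sabins.
Absorption to add: 346.585 − 157.023 = 189.562 sabins.
Net gain per m²: Δα = 0.70 − 0.04 = 0.66.
Panel area = 189.562 / 0.66 = 287.2 m².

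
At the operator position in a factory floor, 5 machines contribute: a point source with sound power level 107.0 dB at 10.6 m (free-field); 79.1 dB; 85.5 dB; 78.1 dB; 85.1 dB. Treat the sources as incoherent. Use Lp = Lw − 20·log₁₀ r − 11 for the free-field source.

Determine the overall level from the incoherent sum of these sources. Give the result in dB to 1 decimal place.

89.3 dB

Source at 10.6 m: Lp = 107.0 − 20·log₁₀(10.6) − 11 = 75.5 dB.
Sum in the linear (power) domain: Σ 10^(Lᵢ/10) = 10^(75.5/10) + 10^(79.1/10) + 10^(85.5/10) + 10^(78.1/10) + 10^(85.1/10) = 8.597e+08.
Combined level = 10 log₁₀(8.597e+08) = 89.3 dB.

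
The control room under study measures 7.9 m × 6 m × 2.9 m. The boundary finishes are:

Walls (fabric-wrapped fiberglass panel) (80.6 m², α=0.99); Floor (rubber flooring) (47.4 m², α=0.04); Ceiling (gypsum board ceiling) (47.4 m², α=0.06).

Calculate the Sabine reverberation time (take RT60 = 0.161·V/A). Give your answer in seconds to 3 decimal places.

0.262 s

Summing Sᵢαᵢ: 79.794 + 1.896 + 2.844 → A = 84.534 sabins.
V = 7.9·6·2.9 = 137.46 m³.
T = 0.161 V/A = 0.161·137.46/84.534 = 0.262 s.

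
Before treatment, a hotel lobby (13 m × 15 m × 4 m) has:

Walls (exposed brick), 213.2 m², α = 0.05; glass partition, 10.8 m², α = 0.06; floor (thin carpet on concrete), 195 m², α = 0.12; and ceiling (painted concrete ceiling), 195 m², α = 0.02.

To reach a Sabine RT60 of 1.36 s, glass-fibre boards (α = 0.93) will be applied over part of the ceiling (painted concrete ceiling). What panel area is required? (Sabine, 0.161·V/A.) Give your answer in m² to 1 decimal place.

Equivalent absorption area: A₁ = 213.2×0.05 + 10.8×0.06 + 195×0.12 + 195×0.02 = 38.608 m².
V = 780 m³. Target absorption A₂ = 0.161 × 780 / 1.36 = 92.338 sabins.
Absorption to add: 92.338 − 38.608 = 53.730 sabins.
Each m² of panel replacing the ceiling (painted concrete ceiling) adds (0.93 − 0.02) = 0.91 sabins.
Area = ΔA/Δα = 53.730/0.91 = 59.0 m².

59.0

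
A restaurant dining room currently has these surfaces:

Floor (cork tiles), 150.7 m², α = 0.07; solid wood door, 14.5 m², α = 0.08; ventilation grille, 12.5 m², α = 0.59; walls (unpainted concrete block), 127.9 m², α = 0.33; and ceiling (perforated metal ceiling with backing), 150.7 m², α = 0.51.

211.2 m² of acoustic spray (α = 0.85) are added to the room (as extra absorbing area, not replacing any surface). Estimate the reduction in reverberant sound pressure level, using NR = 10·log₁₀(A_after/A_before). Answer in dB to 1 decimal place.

3.6 dB

A_before = Σ Sᵢαᵢ = 150.7*0.07 + 14.5*0.08 + 12.5*0.59 + 127.9*0.33 + 150.7*0.51 = 138.148 sabins.
Added absorption = 211.2 × 0.85 = 179.520 sabins.
New total A_after = 317.668 sabins.
Reduction = 10 log₁₀(A_after/A_before) = 10 log₁₀(2.2995) = 3.6 dB.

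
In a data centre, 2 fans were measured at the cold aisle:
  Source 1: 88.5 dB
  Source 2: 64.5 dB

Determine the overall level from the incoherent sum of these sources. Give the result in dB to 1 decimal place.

88.5 dB

Sum in the linear (power) domain: Σ 10^(Lᵢ/10) = 10^(88.5/10) + 10^(64.5/10) = 7.108e+08.
Combined level = 10 log₁₀(7.108e+08) = 88.5 dB.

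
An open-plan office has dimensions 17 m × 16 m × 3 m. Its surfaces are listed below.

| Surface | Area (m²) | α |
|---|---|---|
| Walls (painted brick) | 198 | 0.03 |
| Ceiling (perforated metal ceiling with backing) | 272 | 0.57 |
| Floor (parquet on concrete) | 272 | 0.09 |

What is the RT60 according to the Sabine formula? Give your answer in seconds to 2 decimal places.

Total absorption A = 198*0.03 + 272*0.57 + 272*0.09
  = 5.940 + 155.040 + 24.480 = 185.460 m² sabins.
Room volume: 816 m³.
Sabine: RT60 = 0.161 × 816 / 185.460 = 0.71 s.

0.71 sec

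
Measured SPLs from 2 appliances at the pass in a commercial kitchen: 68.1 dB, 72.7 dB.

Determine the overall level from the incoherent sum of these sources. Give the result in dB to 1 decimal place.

74.0 dB

Converting to relative power and adding: 10^(68.1/10) + 10^(72.7/10) = 2.508e+07.
Back to dB: 10·log₁₀ Σ = 74.0 dB.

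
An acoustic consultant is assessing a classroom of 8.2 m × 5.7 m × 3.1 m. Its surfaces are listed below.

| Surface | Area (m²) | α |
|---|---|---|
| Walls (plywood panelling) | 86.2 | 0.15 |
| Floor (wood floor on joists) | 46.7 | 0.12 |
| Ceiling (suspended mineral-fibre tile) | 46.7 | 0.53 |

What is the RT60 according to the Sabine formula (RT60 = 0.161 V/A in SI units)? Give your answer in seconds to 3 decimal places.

Equivalent absorption area: A = 86.2·0.15 + 46.7·0.12 + 46.7·0.53 = 43.285 m².
V = 8.2·5.7·3.1 = 144.894 m³.
RT60 = 0.161 · V / A = 0.161 × 144.894 / 43.285 = 0.539 s.

0.539 s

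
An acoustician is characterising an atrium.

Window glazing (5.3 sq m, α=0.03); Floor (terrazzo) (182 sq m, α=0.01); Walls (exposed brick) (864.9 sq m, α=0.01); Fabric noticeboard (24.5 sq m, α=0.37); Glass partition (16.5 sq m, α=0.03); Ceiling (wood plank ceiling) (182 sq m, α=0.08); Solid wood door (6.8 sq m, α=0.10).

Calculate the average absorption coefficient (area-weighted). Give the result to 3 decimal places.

Total surface area S = 1282.0 sq m.
Σ(Sᵢαᵢ) = 5.3·0.03 + 182·0.01 + 864.9·0.01 + 24.5·0.37 + 16.5·0.03 + 182·0.08 + 6.8·0.10 = 35.428.
ᾱ = 35.428 / 1282.0 = 0.028.

0.028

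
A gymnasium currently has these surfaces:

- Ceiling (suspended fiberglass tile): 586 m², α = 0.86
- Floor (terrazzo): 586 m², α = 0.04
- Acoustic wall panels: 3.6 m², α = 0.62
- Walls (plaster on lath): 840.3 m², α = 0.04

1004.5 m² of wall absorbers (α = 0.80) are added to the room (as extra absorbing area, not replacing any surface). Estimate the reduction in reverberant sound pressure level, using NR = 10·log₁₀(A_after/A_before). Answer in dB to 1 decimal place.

3.9 dB

A_before = Σ Sᵢαᵢ = 586*0.86 + 586*0.04 + 3.6*0.62 + 840.3*0.04 = 563.244 sabins.
Treatment contributes 1004.5·0.80 = 803.600 sabins.
New total A_after = 1366.844 sabins.
NR = 10·log₁₀(1366.844/563.244) = 3.9 dB.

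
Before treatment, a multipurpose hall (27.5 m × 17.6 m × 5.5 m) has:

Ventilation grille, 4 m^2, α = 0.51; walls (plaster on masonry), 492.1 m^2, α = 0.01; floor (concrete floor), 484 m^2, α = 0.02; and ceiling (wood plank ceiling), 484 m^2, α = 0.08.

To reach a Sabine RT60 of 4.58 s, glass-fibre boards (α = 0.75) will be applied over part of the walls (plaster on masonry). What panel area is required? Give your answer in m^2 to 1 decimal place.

51.6

Equivalent absorption area: A₁ = 4×0.51 + 492.1×0.01 + 484×0.02 + 484×0.08 = 55.361 m^2.
Required A₂ = 0.161·2662/4.58 = 93.577 sabins.
Absorption to add: 93.577 − 55.361 = 38.216 sabins.
Net gain per m^2: Δα = 0.75 − 0.01 = 0.74.
Area = ΔA/Δα = 38.216/0.74 = 51.6 m^2.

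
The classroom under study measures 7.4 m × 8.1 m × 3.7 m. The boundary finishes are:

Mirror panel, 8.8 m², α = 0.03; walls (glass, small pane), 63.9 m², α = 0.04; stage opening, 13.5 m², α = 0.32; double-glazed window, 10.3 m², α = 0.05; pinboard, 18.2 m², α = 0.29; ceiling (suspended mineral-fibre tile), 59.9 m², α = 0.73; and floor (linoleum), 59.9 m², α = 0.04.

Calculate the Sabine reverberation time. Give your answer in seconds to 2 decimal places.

0.60 sec

Total absorption A = 8.8×0.03 + 63.9×0.04 + 13.5×0.32 + 10.3×0.05 + 18.2×0.29 + 59.9×0.73 + 59.9×0.04
  = 0.264 + 2.556 + 4.320 + 0.515 + 5.278 + 43.727 + 2.396 = 59.056 m² sabins.
Volume V = 7.4 × 8.1 × 3.7 = 221.778 m³.
T = 0.161 V/A = 0.161·221.778/59.056 = 0.60 s.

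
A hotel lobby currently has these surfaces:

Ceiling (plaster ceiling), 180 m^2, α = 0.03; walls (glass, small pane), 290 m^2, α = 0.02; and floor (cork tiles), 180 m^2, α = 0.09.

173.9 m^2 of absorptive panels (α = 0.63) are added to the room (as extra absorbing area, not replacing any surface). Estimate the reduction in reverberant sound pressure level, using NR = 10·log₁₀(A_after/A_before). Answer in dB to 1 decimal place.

Total absorption A_before = 180×0.03 + 290×0.02 + 180×0.09
  = 5.400 + 5.800 + 16.200 = 27.400 m^2 sabins.
Treatment contributes 173.9·0.63 = 109.557 sabins.
New total A_after = 136.957 sabins.
NR = 10·log₁₀(136.957/27.400) = 7.0 dB.

7.0 dB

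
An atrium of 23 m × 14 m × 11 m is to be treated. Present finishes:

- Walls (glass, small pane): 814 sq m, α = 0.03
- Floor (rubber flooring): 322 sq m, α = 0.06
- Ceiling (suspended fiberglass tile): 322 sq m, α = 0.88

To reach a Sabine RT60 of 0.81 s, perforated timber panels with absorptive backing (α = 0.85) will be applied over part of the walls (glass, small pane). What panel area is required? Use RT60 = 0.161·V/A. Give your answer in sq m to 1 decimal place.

459.7

A₁ = Σ Sᵢαᵢ = 814·0.03 + 322·0.06 + 322·0.88 = 327.100 sabins.
V = 3542 m³. Target absorption A₂ = 0.161 × 3542 / 0.81 = 704.027 sabins.
Absorption to add: 704.027 − 327.100 = 376.927 sabins.
Each sq m of panel replacing the walls (glass, small pane) adds (0.85 − 0.03) = 0.82 sabins.
Panel area = 376.927 / 0.82 = 459.7 sq m.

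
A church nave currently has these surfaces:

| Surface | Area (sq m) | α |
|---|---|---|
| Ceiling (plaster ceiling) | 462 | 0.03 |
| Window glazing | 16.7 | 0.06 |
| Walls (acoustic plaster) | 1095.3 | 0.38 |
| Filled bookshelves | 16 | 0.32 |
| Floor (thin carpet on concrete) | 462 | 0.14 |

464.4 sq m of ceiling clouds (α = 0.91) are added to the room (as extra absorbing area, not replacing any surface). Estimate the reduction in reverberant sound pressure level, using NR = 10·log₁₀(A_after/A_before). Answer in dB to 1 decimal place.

Summing Sᵢαᵢ: 13.860 + 1.002 + 416.214 + 5.120 + 64.680 → A_before = 500.876 sabins.
Added absorption = 464.4 × 0.91 = 422.604 sabins.
A_after = 500.876 + 422.604 = 923.480 sabins.
NR = 10·log₁₀(923.480/500.876) = 2.7 dB.

2.7 dB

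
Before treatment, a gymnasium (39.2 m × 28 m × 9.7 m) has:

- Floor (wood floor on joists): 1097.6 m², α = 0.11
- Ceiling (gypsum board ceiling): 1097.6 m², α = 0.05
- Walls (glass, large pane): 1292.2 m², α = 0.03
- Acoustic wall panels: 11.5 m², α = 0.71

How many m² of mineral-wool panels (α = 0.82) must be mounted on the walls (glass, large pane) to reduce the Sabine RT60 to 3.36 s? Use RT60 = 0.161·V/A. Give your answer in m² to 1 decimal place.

364.1

A₁ = Σ Sᵢαᵢ = 1097.6*0.11 + 1097.6*0.05 + 1292.2*0.03 + 11.5*0.71 = 222.547 sabins.
Required A₂ = 0.161·10646.72/3.36 = 510.155 sabins.
Absorption to add: 510.155 − 222.547 = 287.608 sabins.
Each m² of panel replacing the walls (glass, large pane) adds (0.82 − 0.03) = 0.79 sabins.
Area = ΔA/Δα = 287.608/0.79 = 364.1 m².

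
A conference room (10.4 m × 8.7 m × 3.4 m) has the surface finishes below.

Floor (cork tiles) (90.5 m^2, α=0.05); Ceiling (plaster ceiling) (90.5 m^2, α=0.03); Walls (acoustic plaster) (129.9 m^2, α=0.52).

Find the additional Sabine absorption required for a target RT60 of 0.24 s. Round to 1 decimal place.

131.6 sabins

Equivalent absorption area: A₁ = 90.5×0.05 + 90.5×0.03 + 129.9×0.52 = 74.788 m^2.
For T = 0.24 s, need A₂ = 0.161·V/T = 0.161·307.632/0.24 = 206.370 sabins.
Additional absorption ΔA = 206.370 − 74.788 = 131.6 sabins.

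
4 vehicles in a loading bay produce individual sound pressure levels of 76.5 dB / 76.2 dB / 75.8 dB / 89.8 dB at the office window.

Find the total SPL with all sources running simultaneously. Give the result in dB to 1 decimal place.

90.3 dB

Sum in the linear (power) domain: Σ 10^(Lᵢ/10) = 10^(76.5/10) + 10^(76.2/10) + 10^(75.8/10) + 10^(89.8/10) = 1.079e+09.
L_total = 10·log₁₀(1.079e+09) = 90.3 dB.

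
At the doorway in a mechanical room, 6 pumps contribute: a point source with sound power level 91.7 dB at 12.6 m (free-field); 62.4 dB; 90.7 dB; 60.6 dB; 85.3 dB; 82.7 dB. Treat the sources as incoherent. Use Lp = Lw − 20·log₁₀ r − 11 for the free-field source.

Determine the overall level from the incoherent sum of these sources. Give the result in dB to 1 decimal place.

92.3 dB

Source at 12.6 m: Lp = 91.7 − 20·log₁₀(12.6) − 11 = 58.7 dB.
Sum in the linear (power) domain: Σ 10^(Lᵢ/10) = 10^(58.7/10) + 10^(62.4/10) + 10^(90.7/10) + 10^(60.6/10) + 10^(85.3/10) + 10^(82.7/10) = 1.704e+09.
Back to dB: 10·log₁₀ Σ = 92.3 dB.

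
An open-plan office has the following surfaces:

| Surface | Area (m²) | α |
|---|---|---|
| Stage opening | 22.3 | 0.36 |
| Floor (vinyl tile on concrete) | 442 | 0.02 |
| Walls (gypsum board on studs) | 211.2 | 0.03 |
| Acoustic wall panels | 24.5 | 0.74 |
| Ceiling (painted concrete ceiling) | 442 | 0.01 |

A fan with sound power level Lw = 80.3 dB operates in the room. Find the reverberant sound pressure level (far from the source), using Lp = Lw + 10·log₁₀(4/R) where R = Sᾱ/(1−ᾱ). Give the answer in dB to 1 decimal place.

A = 45.754 sabins; S = 1142.0 m².
ᾱ = 0.0401, so room constant R = A/(1−ᾱ) = 47.665 m².
Lp = Lw + 10 log₁₀(4/R) = 80.3 -10.76 = 69.5 dB.

69.5 dB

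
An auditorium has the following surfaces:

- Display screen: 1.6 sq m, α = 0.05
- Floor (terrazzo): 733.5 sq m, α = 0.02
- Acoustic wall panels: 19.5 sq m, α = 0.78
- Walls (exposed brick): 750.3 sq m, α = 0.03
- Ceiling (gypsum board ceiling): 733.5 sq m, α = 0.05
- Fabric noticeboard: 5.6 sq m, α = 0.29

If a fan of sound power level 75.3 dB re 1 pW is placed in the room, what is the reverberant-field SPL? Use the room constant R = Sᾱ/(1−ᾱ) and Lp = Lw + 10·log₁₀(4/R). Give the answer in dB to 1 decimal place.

A = 90.768 sabins; S = 2244.0 sq m.
ᾱ = 0.0404, so room constant R = A/(1−ᾱ) = 94.589 sq m.
Lp = Lw + 10 log₁₀(4/R) = 75.3 -13.74 = 61.6 dB.

61.6 dB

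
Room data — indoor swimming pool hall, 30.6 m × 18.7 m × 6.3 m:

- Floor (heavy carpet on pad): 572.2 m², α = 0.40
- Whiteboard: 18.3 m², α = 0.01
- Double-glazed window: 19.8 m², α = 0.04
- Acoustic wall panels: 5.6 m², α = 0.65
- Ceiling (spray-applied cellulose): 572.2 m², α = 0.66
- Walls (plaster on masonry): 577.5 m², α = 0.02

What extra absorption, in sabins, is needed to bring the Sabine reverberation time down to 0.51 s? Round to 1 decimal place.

Total absorption A₁ = 572.2*0.40 + 18.3*0.01 + 19.8*0.04 + 5.6*0.65 + 572.2*0.66 + 577.5*0.02
  = 228.880 + 0.183 + 0.792 + 3.640 + 377.652 + 11.550 = 622.697 m² sabins.
For T = 0.51 s, need A₂ = 0.161·V/T = 0.161·3604.986/0.51 = 1138.045 sabins.
Additional absorption ΔA = 1138.045 − 622.697 = 515.3 sabins.

515.3 sabins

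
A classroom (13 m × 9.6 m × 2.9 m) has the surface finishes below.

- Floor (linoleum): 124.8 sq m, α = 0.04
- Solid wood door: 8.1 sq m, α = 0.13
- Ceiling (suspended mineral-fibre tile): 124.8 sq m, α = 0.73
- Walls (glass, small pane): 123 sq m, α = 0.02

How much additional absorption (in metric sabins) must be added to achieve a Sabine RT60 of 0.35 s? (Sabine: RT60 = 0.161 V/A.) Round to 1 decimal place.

66.9 sabins

Total absorption A₁ = 124.8*0.04 + 8.1*0.13 + 124.8*0.73 + 123*0.02
  = 4.992 + 1.053 + 91.104 + 2.460 = 99.609 sq m sabins.
V = 361.92 m³. Required absorption A₂ = 0.161 × 361.92 / 0.35 = 166.483 sabins.
ΔA = A₂ − A₁ = 166.483 − 99.609 = 66.9 sabins.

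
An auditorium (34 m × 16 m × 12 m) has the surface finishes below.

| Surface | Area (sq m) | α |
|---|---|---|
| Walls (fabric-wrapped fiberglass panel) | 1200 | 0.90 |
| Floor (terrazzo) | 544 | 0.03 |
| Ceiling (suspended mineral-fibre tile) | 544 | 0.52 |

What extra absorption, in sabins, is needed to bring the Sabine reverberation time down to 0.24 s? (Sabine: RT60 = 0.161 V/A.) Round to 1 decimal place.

3000.0 sabins

Equivalent absorption area: A₁ = 1200·0.90 + 544·0.03 + 544·0.52 = 1379.200 sq m.
For T = 0.24 s, need A₂ = 0.161·V/T = 0.161·6528/0.24 = 4379.200 sabins.
Shortfall: 4379.200 − 1379.200 = 3000.0 sabins.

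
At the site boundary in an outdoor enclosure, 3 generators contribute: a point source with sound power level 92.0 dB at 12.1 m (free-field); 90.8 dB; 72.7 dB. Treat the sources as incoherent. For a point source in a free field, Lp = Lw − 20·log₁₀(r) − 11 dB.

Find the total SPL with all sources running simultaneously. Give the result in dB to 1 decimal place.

90.9 dB

Source at 12.1 m: Lp = 92.0 − 20·log₁₀(12.1) − 11 = 59.3 dB.
Converting to relative power and adding: 10^(59.3/10) + 10^(90.8/10) + 10^(72.7/10) = 1.222e+09.
Back to dB: 10·log₁₀ Σ = 90.9 dB.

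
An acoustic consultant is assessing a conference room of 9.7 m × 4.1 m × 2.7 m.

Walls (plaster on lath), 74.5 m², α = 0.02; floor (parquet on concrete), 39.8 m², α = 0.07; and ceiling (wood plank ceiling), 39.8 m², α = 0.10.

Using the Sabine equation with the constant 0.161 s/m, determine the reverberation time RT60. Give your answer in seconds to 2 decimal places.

2.09 sec

Equivalent absorption area: A = 74.5·0.02 + 39.8·0.07 + 39.8·0.10 = 8.256 m².
Volume V = 9.7 × 4.1 × 2.7 = 107.379 m³.
RT60 = 0.161 · V / A = 0.161 × 107.379 / 8.256 = 2.09 s.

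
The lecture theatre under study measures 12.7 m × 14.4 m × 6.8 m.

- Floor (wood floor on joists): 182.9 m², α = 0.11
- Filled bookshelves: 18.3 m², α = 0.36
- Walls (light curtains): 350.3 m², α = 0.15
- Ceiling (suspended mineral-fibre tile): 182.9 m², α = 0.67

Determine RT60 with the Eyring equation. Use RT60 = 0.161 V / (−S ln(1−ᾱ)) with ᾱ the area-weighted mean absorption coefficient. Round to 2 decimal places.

0.85 sec

S = Σ Sᵢ = 734.4 m².
Absorption A = 182.9·0.11 + 18.3·0.36 + 350.3·0.15 + 182.9·0.67 = 201.795 sabins.
Mean coefficient ᾱ = A/S = 0.2748.
Eyring denominator: −S ln(1−ᾱ) = 235.968.
V = 12.7 × 14.4 × 6.8 = 1243.584 m³.
RT60 = 0.161 × 1243.584 / 235.968 = 0.85 s.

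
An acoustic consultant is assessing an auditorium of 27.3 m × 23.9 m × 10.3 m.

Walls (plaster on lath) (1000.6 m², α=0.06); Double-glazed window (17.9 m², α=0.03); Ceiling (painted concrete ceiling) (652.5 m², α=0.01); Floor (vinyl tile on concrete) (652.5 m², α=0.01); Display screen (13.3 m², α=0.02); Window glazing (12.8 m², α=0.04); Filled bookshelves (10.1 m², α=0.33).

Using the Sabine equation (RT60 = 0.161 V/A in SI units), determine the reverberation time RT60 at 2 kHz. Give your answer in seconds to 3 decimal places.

13.919 sec

Summing Sᵢαᵢ: 60.036 + 0.537 + 6.525 + 6.525 + 0.266 + 0.512 + 3.333 → A = 77.734 sabins.
Room volume: 6720.441 m³.
Sabine: RT60 = 0.161 × 6720.441 / 77.734 = 13.919 s.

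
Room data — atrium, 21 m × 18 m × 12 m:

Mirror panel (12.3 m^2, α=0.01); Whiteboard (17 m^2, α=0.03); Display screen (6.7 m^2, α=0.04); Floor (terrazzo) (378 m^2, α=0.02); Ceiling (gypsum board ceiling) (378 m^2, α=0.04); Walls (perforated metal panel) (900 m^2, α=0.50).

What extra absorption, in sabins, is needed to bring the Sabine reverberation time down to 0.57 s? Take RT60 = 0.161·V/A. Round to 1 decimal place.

Summing Sᵢαᵢ: 0.123 + 0.510 + 0.268 + 7.560 + 15.120 + 450.000 → A₁ = 473.581 sabins.
For T = 0.57 s, need A₂ = 0.161·V/T = 0.161·4536/0.57 = 1281.221 sabins.
Shortfall: 1281.221 − 473.581 = 807.6 sabins.

807.6 sabins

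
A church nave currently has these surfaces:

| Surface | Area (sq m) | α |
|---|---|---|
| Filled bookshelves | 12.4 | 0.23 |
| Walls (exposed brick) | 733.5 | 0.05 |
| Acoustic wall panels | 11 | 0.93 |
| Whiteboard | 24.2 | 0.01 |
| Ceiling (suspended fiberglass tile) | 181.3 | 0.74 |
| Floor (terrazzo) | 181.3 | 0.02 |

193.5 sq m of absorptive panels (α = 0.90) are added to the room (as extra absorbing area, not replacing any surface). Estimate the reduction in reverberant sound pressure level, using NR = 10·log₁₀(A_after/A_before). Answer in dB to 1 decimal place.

2.8 dB

Equivalent absorption area: A_before = 12.4×0.23 + 733.5×0.05 + 11×0.93 + 24.2×0.01 + 181.3×0.74 + 181.3×0.02 = 187.787 sq m.
Added absorption = 193.5 × 0.90 = 174.150 sabins.
New total A_after = 361.937 sabins.
NR = 10·log₁₀(361.937/187.787) = 2.8 dB.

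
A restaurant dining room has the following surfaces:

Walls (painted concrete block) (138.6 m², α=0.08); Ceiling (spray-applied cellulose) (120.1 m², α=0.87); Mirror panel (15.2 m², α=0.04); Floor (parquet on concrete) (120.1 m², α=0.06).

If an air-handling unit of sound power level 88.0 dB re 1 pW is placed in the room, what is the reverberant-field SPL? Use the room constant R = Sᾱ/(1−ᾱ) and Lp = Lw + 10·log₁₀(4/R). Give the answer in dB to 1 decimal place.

71.5 dB

Σ(Sᵢαᵢ) = 138.6×0.08 + 120.1×0.87 + 15.2×0.04 + 120.1×0.06 = 123.389; total area S = 394.0 m².
ᾱ = 0.3132, so room constant R = A/(1−ᾱ) = 179.658 m².
Lp = Lw + 10 log₁₀(4/R) = 88.0 -16.52 = 71.5 dB.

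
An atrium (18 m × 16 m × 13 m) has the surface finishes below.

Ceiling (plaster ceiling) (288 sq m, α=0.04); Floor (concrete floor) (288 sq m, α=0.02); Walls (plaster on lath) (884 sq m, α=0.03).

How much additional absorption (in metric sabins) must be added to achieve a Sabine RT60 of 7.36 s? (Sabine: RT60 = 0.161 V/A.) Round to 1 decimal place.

Total absorption A₁ = 288×0.04 + 288×0.02 + 884×0.03
  = 11.520 + 5.760 + 26.520 = 43.800 sq m sabins.
Target A₂ = 0.161·3744/7.36 = 81.900 sabins (V = 3744 m³).
Shortfall: 81.900 − 43.800 = 38.1 sabins.

38.1 sabins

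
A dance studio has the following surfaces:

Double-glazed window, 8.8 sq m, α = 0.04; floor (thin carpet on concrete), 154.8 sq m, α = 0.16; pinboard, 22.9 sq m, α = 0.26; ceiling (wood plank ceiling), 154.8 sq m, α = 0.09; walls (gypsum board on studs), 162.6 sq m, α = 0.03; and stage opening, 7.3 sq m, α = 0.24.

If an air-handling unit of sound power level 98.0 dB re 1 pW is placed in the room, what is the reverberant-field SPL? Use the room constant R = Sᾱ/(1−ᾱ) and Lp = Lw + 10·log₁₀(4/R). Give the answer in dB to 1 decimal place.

A = 51.636 sabins; S = 511.2 sq m.
ᾱ = 0.1010, so room constant R = A/(1−ᾱ) = 57.437 sq m.
Lp = Lw + 10 log₁₀(4/R) = 98.0 -11.57 = 86.4 dB.

86.4 dB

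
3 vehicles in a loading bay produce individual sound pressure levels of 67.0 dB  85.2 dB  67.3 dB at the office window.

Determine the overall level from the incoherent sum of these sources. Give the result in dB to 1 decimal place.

85.3 dB

Σ 10^(Lᵢ/10) = 3.415e+08.
L_total = 10·log₁₀(3.415e+08) = 85.3 dB.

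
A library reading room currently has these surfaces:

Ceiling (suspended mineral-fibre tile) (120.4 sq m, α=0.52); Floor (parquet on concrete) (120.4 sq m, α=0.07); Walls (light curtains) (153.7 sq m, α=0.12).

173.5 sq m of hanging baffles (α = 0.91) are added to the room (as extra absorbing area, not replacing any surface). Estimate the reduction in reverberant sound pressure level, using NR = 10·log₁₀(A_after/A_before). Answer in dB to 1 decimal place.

4.4 dB

Total absorption A_before = 120.4*0.52 + 120.4*0.07 + 153.7*0.12
  = 62.608 + 8.428 + 18.444 = 89.480 sq m sabins.
Added absorption = 173.5 × 0.91 = 157.885 sabins.
New total A_after = 247.365 sabins.
Reduction = 10 log₁₀(A_after/A_before) = 10 log₁₀(2.7645) = 4.4 dB.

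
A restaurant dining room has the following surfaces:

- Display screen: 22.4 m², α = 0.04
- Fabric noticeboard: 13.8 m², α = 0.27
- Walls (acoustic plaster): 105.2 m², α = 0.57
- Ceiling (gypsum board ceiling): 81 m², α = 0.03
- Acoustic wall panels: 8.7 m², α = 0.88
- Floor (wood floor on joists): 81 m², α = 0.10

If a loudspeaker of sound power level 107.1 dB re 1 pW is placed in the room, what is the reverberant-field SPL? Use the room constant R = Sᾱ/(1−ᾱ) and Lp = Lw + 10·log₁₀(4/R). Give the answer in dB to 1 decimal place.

A = 82.772 sabins; S = 312.1 m².
ᾱ = 82.772/312.1 = 0.2652; R = Sᾱ/(1−ᾱ) = 82.772/(1−0.2652) = 112.646 m².
Lp = 107.1 + 10·log₁₀(4/112.646) = 107.1 + (-14.50) = 92.6 dB.

92.6 dB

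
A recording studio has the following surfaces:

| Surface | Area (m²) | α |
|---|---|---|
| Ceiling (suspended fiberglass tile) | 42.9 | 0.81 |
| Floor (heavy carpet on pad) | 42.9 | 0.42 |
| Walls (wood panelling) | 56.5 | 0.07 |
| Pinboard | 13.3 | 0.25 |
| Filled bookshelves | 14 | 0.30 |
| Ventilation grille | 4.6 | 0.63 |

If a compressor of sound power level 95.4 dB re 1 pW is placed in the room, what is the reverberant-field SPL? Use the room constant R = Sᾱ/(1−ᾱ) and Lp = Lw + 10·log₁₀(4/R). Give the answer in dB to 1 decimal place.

81.0 dB

Σ(Sᵢαᵢ) = 42.9·0.81 + 42.9·0.42 + 56.5·0.07 + 13.3·0.25 + 14·0.30 + 4.6·0.63 = 67.145; total area S = 174.2 m².
ᾱ = 67.145/174.2 = 0.3854; R = Sᾱ/(1−ᾱ) = 67.145/(1−0.3854) = 109.250 m².
Lp = 95.4 + 10·log₁₀(4/109.250) = 95.4 + (-14.36) = 81.0 dB.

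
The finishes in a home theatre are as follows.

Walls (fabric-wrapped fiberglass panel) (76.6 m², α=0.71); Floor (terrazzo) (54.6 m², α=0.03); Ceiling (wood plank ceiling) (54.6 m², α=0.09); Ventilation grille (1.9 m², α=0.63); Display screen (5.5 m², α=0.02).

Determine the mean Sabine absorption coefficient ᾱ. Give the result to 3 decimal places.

0.322

S = Σ Sᵢ = 76.6 + 54.6 + 54.6 + 1.9 + 5.5 = 193.2 m².
A = 76.6*0.71 + 54.6*0.03 + 54.6*0.09 + 1.9*0.63 + 5.5*0.02 = 62.245 sabins.
ᾱ = 62.245 / 193.2 = 0.322.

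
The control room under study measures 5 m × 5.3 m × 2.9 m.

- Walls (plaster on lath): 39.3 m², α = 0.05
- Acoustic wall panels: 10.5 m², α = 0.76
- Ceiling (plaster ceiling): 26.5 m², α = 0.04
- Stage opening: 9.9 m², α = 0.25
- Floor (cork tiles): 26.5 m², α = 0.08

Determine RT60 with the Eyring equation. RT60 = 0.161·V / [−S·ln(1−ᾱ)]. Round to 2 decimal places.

Total surface area S = 39.3 + 10.5 + 26.5 + 9.9 + 26.5 = 112.7 m².
Σ(Sᵢαᵢ) = 39.3×0.05 + 10.5×0.76 + 26.5×0.04 + 9.9×0.25 + 26.5×0.08 = 15.600.
Mean coefficient ᾱ = A/S = 0.1384.
Eyring denominator: −S ln(1−ᾱ) = 16.788.
V = 5 × 5.3 × 2.9 = 76.85 m³.
T = 0.161·V/[−S·ln(1−ᾱ)] = 0.161·76.85/16.788 = 0.74 s.

0.74 s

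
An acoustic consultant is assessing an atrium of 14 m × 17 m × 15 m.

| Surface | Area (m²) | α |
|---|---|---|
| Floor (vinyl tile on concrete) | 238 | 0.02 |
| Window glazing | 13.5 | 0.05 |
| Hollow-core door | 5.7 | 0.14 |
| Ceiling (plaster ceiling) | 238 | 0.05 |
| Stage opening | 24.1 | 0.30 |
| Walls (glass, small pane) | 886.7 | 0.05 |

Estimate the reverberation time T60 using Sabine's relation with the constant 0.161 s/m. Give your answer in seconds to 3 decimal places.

Summing Sᵢαᵢ: 4.760 + 0.675 + 0.798 + 11.900 + 7.230 + 44.335 → A = 69.698 sabins.
Volume V = 14 × 17 × 15 = 3570 m³.
T = 0.161 V/A = 0.161·3570/69.698 = 8.247 s.

8.247 s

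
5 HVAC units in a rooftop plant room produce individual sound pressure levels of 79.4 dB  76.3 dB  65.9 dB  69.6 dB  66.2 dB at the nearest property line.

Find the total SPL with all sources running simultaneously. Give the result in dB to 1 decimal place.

Σ 10^(Lᵢ/10) = 1.469e+08.
Back to dB: 10·log₁₀ Σ = 81.7 dB.

81.7 dB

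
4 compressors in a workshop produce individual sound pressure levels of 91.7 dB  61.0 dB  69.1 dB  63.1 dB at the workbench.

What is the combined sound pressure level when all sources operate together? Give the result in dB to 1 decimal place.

91.7 dB

Converting to relative power and adding: 10^(91.7/10) + 10^(61.0/10) + 10^(69.1/10) + 10^(63.1/10) = 1.491e+09.
Back to dB: 10·log₁₀ Σ = 91.7 dB.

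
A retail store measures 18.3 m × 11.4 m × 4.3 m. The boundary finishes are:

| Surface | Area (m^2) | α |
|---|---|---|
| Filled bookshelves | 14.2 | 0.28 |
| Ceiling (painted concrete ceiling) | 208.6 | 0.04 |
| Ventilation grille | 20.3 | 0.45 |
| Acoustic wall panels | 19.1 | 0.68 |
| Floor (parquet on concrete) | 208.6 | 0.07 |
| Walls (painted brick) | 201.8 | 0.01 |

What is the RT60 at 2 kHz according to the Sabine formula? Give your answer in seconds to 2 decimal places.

2.83 s

A = Σ Sᵢαᵢ = 14.2·0.28 + 208.6·0.04 + 20.3·0.45 + 19.1·0.68 + 208.6·0.07 + 201.8·0.01 = 51.063 sabins.
V = 18.3·11.4·4.3 = 897.066 m³.
T = 0.161 V/A = 0.161·897.066/51.063 = 2.83 s.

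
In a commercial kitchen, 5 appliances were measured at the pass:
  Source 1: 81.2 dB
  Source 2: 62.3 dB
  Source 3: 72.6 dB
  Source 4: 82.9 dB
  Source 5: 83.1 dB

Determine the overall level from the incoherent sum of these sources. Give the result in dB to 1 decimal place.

87.4 dB

Converting to relative power and adding: 10^(81.2/10) + 10^(62.3/10) + 10^(72.6/10) + 10^(82.9/10) + 10^(83.1/10) = 5.509e+08.
L_total = 10·log₁₀(5.509e+08) = 87.4 dB.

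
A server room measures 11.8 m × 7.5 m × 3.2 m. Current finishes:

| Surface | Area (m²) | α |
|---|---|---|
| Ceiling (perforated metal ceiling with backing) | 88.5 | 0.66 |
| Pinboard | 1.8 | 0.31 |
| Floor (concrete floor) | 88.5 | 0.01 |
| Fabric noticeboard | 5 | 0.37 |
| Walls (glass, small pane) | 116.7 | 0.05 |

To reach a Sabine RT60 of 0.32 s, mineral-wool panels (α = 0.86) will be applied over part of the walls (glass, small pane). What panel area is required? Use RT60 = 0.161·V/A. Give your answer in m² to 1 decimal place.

Summing Sᵢαᵢ: 58.410 + 0.558 + 0.885 + 1.850 + 5.835 → A₁ = 67.538 sabins.
V = 283.2 m³. Target absorption A₂ = 0.161 × 283.2 / 0.32 = 142.485 sabins.
ΔA needed = 142.485 − 67.538 = 74.947 sabins.
Net gain per m²: Δα = 0.86 − 0.05 = 0.81.
Area = ΔA/Δα = 74.947/0.81 = 92.5 m².

92.5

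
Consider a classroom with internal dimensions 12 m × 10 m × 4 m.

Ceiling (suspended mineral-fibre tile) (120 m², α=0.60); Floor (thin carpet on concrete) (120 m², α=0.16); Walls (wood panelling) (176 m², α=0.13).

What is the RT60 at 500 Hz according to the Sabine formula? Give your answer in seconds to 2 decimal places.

Total absorption A = 120·0.60 + 120·0.16 + 176·0.13
  = 72.000 + 19.200 + 22.880 = 114.080 m² sabins.
Volume V = 12 × 10 × 4 = 480 m³.
RT60 = 0.161 · V / A = 0.161 × 480 / 114.080 = 0.68 s.

0.68 s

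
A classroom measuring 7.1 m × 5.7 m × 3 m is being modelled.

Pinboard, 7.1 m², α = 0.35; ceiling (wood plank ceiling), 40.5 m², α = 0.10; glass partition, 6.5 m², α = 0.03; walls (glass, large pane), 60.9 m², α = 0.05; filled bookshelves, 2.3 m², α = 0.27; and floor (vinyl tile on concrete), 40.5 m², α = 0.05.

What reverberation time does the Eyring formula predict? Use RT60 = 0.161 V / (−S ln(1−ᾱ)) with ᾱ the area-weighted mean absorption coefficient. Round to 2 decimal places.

S = Σ Sᵢ = 157.8 m².
Absorption A = 7.1×0.35 + 40.5×0.10 + 6.5×0.03 + 60.9×0.05 + 2.3×0.27 + 40.5×0.05 = 12.421 sabins.
Mean coefficient ᾱ = A/S = 0.0787.
−S·ln(1−ᾱ) = −157.8 × ln(1 − 0.0787) = 12.935.
V = 7.1 × 5.7 × 3 = 121.41 m³.
T = 0.161·V/[−S·ln(1−ᾱ)] = 0.161·121.41/12.935 = 1.51 s.

1.51 s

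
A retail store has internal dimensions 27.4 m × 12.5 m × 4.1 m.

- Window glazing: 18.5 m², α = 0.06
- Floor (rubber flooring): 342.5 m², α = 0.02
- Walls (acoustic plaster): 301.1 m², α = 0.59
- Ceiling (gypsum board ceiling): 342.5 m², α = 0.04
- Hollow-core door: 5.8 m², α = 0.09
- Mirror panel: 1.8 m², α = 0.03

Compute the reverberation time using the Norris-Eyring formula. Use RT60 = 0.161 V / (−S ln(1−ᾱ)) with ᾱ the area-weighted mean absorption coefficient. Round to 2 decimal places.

1.02 seconds

Total surface area S = 18.5 + 342.5 + 301.1 + 342.5 + 5.8 + 1.8 = 1012.2 m².
Absorption A = 18.5·0.06 + 342.5·0.02 + 301.1·0.59 + 342.5·0.04 + 5.8·0.09 + 1.8·0.03 = 199.885 sabins.
Mean coefficient ᾱ = A/S = 0.1975.
Eyring denominator: −S ln(1−ᾱ) = 222.708.
V = 27.4 × 12.5 × 4.1 = 1404.25 m³.
RT60 = 0.161 × 1404.25 / 222.708 = 1.02 s.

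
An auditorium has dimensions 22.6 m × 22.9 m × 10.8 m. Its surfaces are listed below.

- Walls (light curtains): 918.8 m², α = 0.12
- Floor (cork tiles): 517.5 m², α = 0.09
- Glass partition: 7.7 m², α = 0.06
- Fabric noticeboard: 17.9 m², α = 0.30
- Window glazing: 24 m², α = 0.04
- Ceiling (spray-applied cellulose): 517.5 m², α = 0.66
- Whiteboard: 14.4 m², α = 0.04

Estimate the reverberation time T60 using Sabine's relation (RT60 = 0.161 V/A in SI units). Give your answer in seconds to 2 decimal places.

1.78 seconds

A = Σ Sᵢαᵢ = 918.8·0.12 + 517.5·0.09 + 7.7·0.06 + 17.9·0.30 + 24·0.04 + 517.5·0.66 + 14.4·0.04 = 505.749 sabins.
Volume V = 22.6 × 22.9 × 10.8 = 5589.432 m³.
T = 0.161 V/A = 0.161·5589.432/505.749 = 1.78 s.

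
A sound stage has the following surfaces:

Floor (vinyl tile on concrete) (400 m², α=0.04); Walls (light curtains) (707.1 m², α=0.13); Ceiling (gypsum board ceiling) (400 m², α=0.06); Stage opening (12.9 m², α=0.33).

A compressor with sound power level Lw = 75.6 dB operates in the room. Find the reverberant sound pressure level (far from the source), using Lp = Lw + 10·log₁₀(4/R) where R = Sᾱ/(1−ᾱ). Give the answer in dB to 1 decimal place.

Σ(Sᵢαᵢ) = 400·0.04 + 707.1·0.13 + 400·0.06 + 12.9·0.33 = 136.180; total area S = 1520.0 m².
ᾱ = 0.0896, so room constant R = A/(1−ᾱ) = 149.583 m².
Lp = Lw + 10 log₁₀(4/R) = 75.6 -15.73 = 59.9 dB.

59.9 dB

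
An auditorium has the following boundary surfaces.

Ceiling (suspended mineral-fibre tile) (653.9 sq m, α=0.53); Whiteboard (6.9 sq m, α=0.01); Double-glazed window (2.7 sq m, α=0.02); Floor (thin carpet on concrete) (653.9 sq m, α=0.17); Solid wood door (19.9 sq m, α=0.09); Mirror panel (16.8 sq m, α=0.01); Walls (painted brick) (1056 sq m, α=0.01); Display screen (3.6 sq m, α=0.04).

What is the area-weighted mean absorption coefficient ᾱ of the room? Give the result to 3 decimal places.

0.195

Total surface area S = 2413.7 sq m.
A = 653.9*0.53 + 6.9*0.01 + 2.7*0.02 + 653.9*0.17 + 19.9*0.09 + 16.8*0.01 + 1056*0.01 + 3.6*0.04 = 470.516 sabins.
ᾱ = 470.516 / 2413.7 = 0.195.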